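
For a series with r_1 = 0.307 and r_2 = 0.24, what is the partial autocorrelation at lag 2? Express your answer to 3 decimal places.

φ_{22} = (r_2 − r_1²) / (1 − r_1²)
r_1² = (0.307)² = 0.094249
Numerator = 0.24 − 0.0942 = 0.1458; denominator = 1 − 0.0942 = 0.9058
φ_{22} = 0.1458 / 0.9058 = 0.161

0.161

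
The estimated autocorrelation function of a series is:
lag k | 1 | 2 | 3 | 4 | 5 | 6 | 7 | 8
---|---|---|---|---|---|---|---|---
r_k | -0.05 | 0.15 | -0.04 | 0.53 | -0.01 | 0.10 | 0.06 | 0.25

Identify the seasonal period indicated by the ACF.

4

The largest autocorrelation is r_4 = 0.53, with a weaker echo at lag 8 (0.25); the remaining lags stay at or below 0.15.
The dominant spike at lag 4 indicates a seasonal period of 4.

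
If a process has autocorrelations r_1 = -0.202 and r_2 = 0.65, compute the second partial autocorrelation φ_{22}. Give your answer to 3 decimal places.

φ_{22} = (r_2 − r_1²) / (1 − r_1²)
r_1² = (-0.202)² = 0.040804
Numerator = 0.65 − 0.0408 = 0.6092; denominator = 1 − 0.0408 = 0.9592
φ_{22} = 0.6092 / 0.9592 = 0.635

0.635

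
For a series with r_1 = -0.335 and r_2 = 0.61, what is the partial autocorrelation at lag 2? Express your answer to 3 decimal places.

0.561

φ_{22} = (r_2 − r_1²) / (1 − r_1²)
r_1² = (-0.335)² = 0.112225
Numerator = 0.61 − 0.1122 = 0.4978; denominator = 1 − 0.1122 = 0.8878
φ_{22} = 0.4978 / 0.8878 = 0.561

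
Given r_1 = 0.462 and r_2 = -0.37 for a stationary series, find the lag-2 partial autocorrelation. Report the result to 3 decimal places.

φ_{22} = (r_2 − r_1²) / (1 − r_1²)
r_1² = (0.462)² = 0.213444
Numerator = -0.37 − 0.2134 = -0.5834; denominator = 1 − 0.2134 = 0.7866
φ_{22} = -0.5834 / 0.7866 = -0.742

-0.742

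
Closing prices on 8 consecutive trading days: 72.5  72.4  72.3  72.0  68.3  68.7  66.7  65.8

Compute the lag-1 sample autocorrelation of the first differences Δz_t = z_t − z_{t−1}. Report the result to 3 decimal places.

First differences Δz: -0.1, -0.1, -0.3, -3.7, 0.4, -2.0, -0.9
Mean of differences = -0.9571
Numerator Σ(Δz_t−Δz̄)(Δz_{t+1}−Δz̄) = -5.7018
Denominator Σ(Δz_t−Δz̄)² = 12.3571
r_1(Δz) = -5.7018 / 12.3571 = -0.461

-0.461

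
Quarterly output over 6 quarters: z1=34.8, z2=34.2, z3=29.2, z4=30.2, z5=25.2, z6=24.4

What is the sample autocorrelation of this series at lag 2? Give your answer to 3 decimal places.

-0.007

Mean z̄ = (34.8 + 34.2 + 29.2 + 30.2 + 25.2 + 24.4)/6 = 29.6667
Σ(z_t−z̄)(z_{t+2}−z̄) = (-2.3956) + (2.4178) + (2.0844) + (-2.8089) = -0.7022
Denominator Σ(z_t−z̄)² = 95.0933
r_2 = -0.7022 / 95.0933 = -0.007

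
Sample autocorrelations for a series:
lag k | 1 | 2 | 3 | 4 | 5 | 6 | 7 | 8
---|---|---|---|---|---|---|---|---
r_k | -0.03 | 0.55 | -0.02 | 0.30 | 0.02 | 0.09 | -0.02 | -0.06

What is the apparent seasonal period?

2

The largest autocorrelation is r_2 = 0.55, with a weaker echo at lag 4 (0.30); the remaining lags stay at or below 0.09.
The dominant spike at lag 2 indicates a seasonal period of 2.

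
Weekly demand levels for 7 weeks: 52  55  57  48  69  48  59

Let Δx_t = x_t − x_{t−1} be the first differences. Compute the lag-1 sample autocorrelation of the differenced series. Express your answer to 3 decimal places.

First differences Δx: 3, 2, -9, 21, -21, 11
Mean of differences = 1.1667
Numerator Σ(Δx_t−Δx̄)(Δx_{t+1}−Δx̄) = -866.1944
Denominator Σ(Δx_t−Δx̄)² = 1088.8333
r_1(Δx) = -866.1944 / 1088.8333 = -0.796

-0.796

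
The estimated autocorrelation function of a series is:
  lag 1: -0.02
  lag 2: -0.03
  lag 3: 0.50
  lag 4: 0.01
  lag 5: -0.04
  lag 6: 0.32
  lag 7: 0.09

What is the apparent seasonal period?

The largest autocorrelation is r_3 = 0.50, with a weaker echo at lag 6 (0.32); the remaining lags stay at or below 0.09.
The dominant spike at lag 3 indicates a seasonal period of 3.

3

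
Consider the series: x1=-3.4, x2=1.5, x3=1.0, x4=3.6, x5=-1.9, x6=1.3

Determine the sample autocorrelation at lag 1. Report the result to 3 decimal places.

Mean x̄ = (-3.4 + 1.5 + 1.0 + 3.6 − 1.9 + 1.3)/6 = 0.3500
Σ(x_t−x̄)(x_{t+1}−x̄) = (-4.3125) + (0.7475) + (2.1125) + (-7.3125) + (-2.1375) = -10.9025
Denominator Σ(x_t−x̄)² = 32.3350
r_1 = -10.9025 / 32.3350 = -0.337

-0.337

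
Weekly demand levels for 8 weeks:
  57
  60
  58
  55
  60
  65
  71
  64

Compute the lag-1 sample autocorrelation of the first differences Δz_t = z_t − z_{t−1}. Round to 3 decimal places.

-0.093

First differences Δz: 3, -2, -3, 5, 5, 6, -7
Mean of differences = 1.0000
Numerator Σ(Δz_t−Δz̄)(Δz_{t+1}−Δz̄) = -14.0000
Denominator Σ(Δz_t−Δz̄)² = 150.0000
r_1(Δz) = -14.0000 / 150.0000 = -0.093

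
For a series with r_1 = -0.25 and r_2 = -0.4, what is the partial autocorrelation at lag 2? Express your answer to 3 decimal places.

-0.493

φ_{22} = (r_2 − r_1²) / (1 − r_1²)
r_1² = (-0.25)² = 0.0625
Numerator = -0.4 − 0.0625 = -0.4625; denominator = 1 − 0.0625 = 0.9375
φ_{22} = -0.4625 / 0.9375 = -0.493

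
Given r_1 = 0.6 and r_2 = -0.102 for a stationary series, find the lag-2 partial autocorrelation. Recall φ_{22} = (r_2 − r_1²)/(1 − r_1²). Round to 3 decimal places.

-0.722

φ_{22} = (r_2 − r_1²) / (1 − r_1²)
r_1² = (0.6)² = 0.36
Numerator = -0.102 − 0.3600 = -0.4620; denominator = 1 − 0.3600 = 0.6400
φ_{22} = -0.4620 / 0.6400 = -0.722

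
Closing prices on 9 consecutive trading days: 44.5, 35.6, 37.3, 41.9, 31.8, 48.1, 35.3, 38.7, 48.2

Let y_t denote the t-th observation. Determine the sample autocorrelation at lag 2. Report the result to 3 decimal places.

Mean ȳ = (44.5 + 35.6 + 37.3 + 41.9 + 31.8 + 48.1 + 35.3 + 38.7 + 48.2)/9 = 40.1556
Numerator Σ_{t=1}^{7}(y_t−ȳ)(y_{t+2}−ȳ) = 7.3127
Denominator Σ(y_t−ȳ)² = 274.1622
r_2 = 7.3127 / 274.1622 = 0.027

0.027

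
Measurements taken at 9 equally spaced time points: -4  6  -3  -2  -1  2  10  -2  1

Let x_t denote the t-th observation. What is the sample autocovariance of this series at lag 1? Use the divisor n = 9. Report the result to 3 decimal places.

Mean x̄ = (-4 + 6 − 3 − 2 − 1 + 2 + 10 − 2 + 1)/9 = 0.7778
Σ_{t=1}^{8}(x_t−x̄)(x_{t+1}−x̄) = -46.3827
γ_1 = -46.3827 / 9 = -5.154

-5.154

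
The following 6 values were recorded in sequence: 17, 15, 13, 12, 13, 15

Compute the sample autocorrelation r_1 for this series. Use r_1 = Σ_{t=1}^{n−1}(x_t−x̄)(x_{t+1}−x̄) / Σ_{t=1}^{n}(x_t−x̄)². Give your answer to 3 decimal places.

Mean x̄ = (17 + 15 + 13 + 12 + 13 + 15)/6 = 14.1667
Deviations from mean: 2.8333, 0.8333, -1.1667, -2.1667, -1.1667, 0.8333
Σ(x_t−x̄)(x_{t+1}−x̄) = (2.3611) + (-0.9722) + (2.5278) + (2.5278) + (-0.9722) = 5.4722
Denominator Σ(x_t−x̄)² = 16.8333
r_1 = 5.4722 / 16.8333 = 0.325

0.325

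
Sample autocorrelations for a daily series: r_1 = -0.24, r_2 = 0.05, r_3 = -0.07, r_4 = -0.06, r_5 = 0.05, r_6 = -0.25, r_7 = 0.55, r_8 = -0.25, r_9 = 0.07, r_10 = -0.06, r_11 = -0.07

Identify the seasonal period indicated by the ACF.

7

The largest autocorrelation is r_7 = 0.55; the remaining lags stay at or below 0.07.
The dominant spike at lag 7 indicates a seasonal period of 7.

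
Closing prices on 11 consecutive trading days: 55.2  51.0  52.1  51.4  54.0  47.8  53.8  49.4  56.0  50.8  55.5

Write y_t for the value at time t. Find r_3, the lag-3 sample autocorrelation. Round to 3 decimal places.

Mean ȳ = (55.2 + 51.0 + 52.1 + 51.4 + 54.0 + 47.8 + 53.8 + 49.4 + 56.0 + 50.8 + 55.5)/11 = 52.4545
Numerator Σ_{t=1}^{8}(y_t−ȳ)(y_{t+3}−ȳ) = -37.6635
Denominator Σ(y_t−ȳ)² = 70.6673
r_3 = -37.6635 / 70.6673 = -0.533

-0.533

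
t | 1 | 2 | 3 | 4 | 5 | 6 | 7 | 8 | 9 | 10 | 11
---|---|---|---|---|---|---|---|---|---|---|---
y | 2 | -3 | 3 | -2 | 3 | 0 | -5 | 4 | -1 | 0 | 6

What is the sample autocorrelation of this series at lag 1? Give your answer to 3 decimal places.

-0.468

Mean ȳ = (2 − 3 + 3 − 2 + 3 + 0 − 5 + 4 − 1 + 0 + 6)/11 = 0.6364
Numerator Σ_{t=1}^{10}(y_t−ȳ)(y_{t+1}−ȳ) = -50.7686
Denominator Σ(y_t−ȳ)² = 108.5455
r_1 = -50.7686 / 108.5455 = -0.468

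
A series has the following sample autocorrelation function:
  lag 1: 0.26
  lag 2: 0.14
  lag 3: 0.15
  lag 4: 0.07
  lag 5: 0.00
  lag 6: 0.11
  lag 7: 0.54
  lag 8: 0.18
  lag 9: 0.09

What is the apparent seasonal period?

The largest autocorrelation is r_7 = 0.54; the remaining lags stay at or below 0.26. The elevated value at lag 1 (0.26), dropping to 0.14 at lag 2, reflects decaying short-term dependence rather than seasonality.
The dominant spike at lag 7 indicates a seasonal period of 7.

7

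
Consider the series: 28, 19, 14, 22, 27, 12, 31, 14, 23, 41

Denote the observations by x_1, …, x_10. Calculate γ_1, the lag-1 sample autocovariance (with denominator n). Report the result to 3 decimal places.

-18.081

Mean x̄ = (28 + 19 + 14 + 22 + 27 + 12 + 31 + 14 + 23 + 41)/10 = 23.1000
Σ_{t=1}^{9}(x_t−x̄)(x_{t+1}−x̄) = -180.8100
γ_1 = -180.8100 / 10 = -18.081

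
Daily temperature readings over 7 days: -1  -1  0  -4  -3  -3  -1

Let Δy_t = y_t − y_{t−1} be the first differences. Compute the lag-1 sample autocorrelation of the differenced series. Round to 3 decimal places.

First differences Δy: 0, 1, -4, 1, 0, 2
Mean of differences = 0.0000
Numerator Σ(Δy_t−Δȳ)(Δy_{t+1}−Δȳ) = -8.0000
Denominator Σ(Δy_t−Δȳ)² = 22.0000
r_1(Δy) = -8.0000 / 22.0000 = -0.364

-0.364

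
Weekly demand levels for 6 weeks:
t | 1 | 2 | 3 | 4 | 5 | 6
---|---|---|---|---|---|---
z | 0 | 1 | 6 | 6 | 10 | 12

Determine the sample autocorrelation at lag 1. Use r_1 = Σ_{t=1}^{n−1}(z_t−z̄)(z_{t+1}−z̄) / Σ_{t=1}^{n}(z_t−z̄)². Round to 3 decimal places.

0.477

Mean z̄ = (0 + 1 + 6 + 6 + 10 + 12)/6 = 5.8333
Deviations from mean: -5.8333, -4.8333, 0.1667, 0.1667, 4.1667, 6.1667
Numerator Σ_{t=1}^{5}(z_t−z̄)(z_{t+1}−z̄) = 53.8056
Denominator Σ(z_t−z̄)² = 112.8333
r_1 = 53.8056 / 112.8333 = 0.477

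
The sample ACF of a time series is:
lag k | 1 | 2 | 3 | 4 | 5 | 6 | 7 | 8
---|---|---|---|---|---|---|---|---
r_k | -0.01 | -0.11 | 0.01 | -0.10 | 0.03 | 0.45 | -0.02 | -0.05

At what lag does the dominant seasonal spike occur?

6

The largest autocorrelation is r_6 = 0.45; the remaining lags stay at or below 0.03.
The dominant spike at lag 6 indicates a seasonal period of 6.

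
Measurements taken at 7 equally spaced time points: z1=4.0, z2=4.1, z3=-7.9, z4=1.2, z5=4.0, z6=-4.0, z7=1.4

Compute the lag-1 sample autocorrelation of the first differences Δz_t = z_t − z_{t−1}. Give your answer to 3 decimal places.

First differences Δz: 0.1, -12.0, 9.1, 2.8, -8.0, 5.4
Mean of differences = -0.4333
Numerator Σ(Δz_t−Δz̄)(Δz_{t+1}−Δz̄) = -154.2178
Denominator Σ(Δz_t−Δz̄)² = 326.6933
r_1(Δz) = -154.2178 / 326.6933 = -0.472

-0.472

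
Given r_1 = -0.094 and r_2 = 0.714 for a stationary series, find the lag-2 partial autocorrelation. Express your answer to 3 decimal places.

φ_{22} = (r_2 − r_1²) / (1 − r_1²)
r_1² = (-0.094)² = 0.008836
Numerator = 0.714 − 0.0088 = 0.7052; denominator = 1 − 0.0088 = 0.9912
φ_{22} = 0.7052 / 0.9912 = 0.711

0.711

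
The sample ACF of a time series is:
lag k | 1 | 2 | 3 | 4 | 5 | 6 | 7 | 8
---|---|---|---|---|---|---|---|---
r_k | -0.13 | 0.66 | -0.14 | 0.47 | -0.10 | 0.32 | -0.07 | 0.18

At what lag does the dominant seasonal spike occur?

The largest autocorrelation is r_2 = 0.66, with weaker echoes at lags 4 (0.47), 6 (0.32) and 8 (0.18); the remaining lags stay at or below -0.07.
The dominant spike at lag 2 indicates a seasonal period of 2.

2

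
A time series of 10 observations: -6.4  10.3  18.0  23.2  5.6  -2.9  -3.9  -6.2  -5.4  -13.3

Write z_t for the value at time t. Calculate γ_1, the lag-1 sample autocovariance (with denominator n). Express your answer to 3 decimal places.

71.441

Mean z̄ = (-6.4 + 10.3 + 18.0 + 23.2 + 5.6 − 2.9 − 3.9 − 6.2 − 5.4 − 13.3)/10 = 1.9000
Σ_{t=1}^{9}(z_t−z̄)(z_{t+1}−z̄) = 714.4100
γ_1 = 714.4100 / 10 = 71.441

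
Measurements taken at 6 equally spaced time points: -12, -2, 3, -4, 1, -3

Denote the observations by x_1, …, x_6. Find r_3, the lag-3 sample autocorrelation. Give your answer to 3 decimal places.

Mean x̄ = (-12 − 2 + 3 − 4 + 1 − 3)/6 = -2.8333
Σ(x_t−x̄)(x_{t+3}−x̄) = (10.6944) + (3.1944) + (-0.9722) = 12.9167
Denominator Σ(x_t−x̄)² = 134.8333
r_3 = 12.9167 / 134.8333 = 0.096

0.096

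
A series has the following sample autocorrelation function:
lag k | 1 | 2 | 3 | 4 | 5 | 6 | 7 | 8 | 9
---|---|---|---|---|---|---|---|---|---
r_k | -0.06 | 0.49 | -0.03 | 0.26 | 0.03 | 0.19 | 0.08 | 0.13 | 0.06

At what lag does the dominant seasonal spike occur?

The largest autocorrelation is r_2 = 0.49, with weaker echoes at lags 4 (0.26) and 6 (0.19); the remaining lags stay at or below 0.13.
The dominant spike at lag 2 indicates a seasonal period of 2.

2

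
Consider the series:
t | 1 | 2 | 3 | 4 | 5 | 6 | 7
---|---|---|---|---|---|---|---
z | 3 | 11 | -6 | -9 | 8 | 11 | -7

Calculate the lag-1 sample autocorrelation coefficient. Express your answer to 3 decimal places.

Mean z̄ = (3 + 11 − 6 − 9 + 8 + 11 − 7)/7 = 1.5714
Deviations from mean: 1.4286, 9.4286, -7.5714, -10.5714, 6.4286, 9.4286, -8.5714
Σ(z_t−z̄)(z_{t+1}−z̄) = (13.4694) + (-71.3878) + (80.0408) + (-67.9592) + (60.6122) + (-80.8163) = -66.0408
Denominator Σ(z_t−z̄)² = 463.7143
r_1 = -66.0408 / 463.7143 = -0.142

-0.142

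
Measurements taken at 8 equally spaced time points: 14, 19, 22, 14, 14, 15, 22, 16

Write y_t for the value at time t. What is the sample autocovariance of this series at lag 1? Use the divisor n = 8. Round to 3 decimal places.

Mean ȳ = (14 + 19 + 22 + 14 + 14 + 15 + 22 + 16)/8 = 17.0000
Σ_{t=1}^{7}(y_t−ȳ)(y_{t+1}−ȳ) = -11.0000
γ_1 = -11.0000 / 8 = -1.375

-1.375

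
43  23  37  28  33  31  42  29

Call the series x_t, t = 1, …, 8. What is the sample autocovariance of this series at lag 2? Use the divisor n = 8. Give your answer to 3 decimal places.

13.578

Mean x̄ = (43 + 23 + 37 + 28 + 33 + 31 + 42 + 29)/8 = 33.2500
Σ_{t=1}^{6}(x_t−x̄)(x_{t+2}−x̄) = 108.6250
γ_2 = 108.6250 / 8 = 13.578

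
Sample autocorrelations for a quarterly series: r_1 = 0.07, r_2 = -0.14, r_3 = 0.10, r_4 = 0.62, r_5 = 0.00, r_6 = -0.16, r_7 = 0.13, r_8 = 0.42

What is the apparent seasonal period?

4

The largest autocorrelation is r_4 = 0.62, with a weaker echo at lag 8 (0.42); the remaining lags stay at or below 0.13.
The dominant spike at lag 4 indicates a seasonal period of 4.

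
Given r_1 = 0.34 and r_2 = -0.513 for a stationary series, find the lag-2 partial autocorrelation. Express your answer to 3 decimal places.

φ_{22} = (r_2 − r_1²) / (1 − r_1²)
r_1² = (0.34)² = 0.1156
Numerator = -0.513 − 0.1156 = -0.6286; denominator = 1 − 0.1156 = 0.8844
φ_{22} = -0.6286 / 0.8844 = -0.711

-0.711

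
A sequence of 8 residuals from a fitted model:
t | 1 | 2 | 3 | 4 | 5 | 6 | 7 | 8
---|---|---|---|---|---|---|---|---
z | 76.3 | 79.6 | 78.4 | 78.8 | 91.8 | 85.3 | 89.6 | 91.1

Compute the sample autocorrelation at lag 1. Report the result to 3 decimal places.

Mean z̄ = (76.3 + 79.6 + 78.4 + 78.8 + 91.8 + 85.3 + 89.6 + 91.1)/8 = 83.8625
Σ(z_t−z̄)(z_{t+1}−z̄) = (32.2352) + (23.2839) + (27.6539) + (-40.1836) + (11.4102) + (8.2477) + (41.5252) = 104.1723
Denominator Σ(z_t−z̄)² = 281.1988
r_1 = 104.1723 / 281.1988 = 0.370

0.370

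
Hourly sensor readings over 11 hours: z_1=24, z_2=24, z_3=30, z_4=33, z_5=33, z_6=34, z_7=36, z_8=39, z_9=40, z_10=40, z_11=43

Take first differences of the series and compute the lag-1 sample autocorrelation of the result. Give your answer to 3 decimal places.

First differences Δz: 0, 6, 3, 0, 1, 2, 3, 1, 0, 3
Mean of differences = 1.9000
Numerator Σ(Δz_t−Δz̄)(Δz_{t+1}−Δz̄) = -5.0100
Denominator Σ(Δz_t−Δz̄)² = 32.9000
r_1(Δz) = -5.0100 / 32.9000 = -0.152

-0.152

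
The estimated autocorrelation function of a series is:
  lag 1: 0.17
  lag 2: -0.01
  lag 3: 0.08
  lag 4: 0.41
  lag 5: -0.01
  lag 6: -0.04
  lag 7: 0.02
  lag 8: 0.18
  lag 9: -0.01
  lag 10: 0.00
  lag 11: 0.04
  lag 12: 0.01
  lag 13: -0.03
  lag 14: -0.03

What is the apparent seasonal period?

The largest autocorrelation is r_4 = 0.41, with a weaker echo at lag 8 (0.18); the remaining lags stay at or below 0.17.
The dominant spike at lag 4 indicates a seasonal period of 4.

4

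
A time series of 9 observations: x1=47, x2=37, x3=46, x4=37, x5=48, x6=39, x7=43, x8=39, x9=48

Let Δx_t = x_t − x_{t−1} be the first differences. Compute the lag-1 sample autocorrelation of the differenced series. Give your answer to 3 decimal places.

First differences Δx: -10, 9, -9, 11, -9, 4, -4, 9
Mean of differences = 0.1250
Numerator Σ(Δx_t−Δx̄)(Δx_{t+1}−Δx̄) = -457.2656
Denominator Σ(Δx_t−Δx̄)² = 576.8750
r_1(Δx) = -457.2656 / 576.8750 = -0.793

-0.793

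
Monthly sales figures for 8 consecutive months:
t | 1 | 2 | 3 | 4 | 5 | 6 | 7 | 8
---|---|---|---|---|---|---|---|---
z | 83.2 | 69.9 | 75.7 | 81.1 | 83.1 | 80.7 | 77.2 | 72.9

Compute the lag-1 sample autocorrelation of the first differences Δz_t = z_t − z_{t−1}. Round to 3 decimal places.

First differences Δz: -13.3, 5.8, 5.4, 2.0, -2.4, -3.5, -4.3
Mean of differences = -1.4714
Numerator Σ(Δz_t−Δz̄)(Δz_{t+1}−Δz̄) = -7.7937
Denominator Σ(Δz_t−Δz̄)² = 265.0343
r_1(Δz) = -7.7937 / 265.0343 = -0.029

-0.029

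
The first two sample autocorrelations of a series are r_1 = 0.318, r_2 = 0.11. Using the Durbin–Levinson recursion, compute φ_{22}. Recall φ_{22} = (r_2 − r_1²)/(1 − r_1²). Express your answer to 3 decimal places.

φ_{22} = (r_2 − r_1²) / (1 − r_1²)
r_1² = (0.318)² = 0.101124
Numerator = 0.11 − 0.1011 = 0.0089; denominator = 1 − 0.1011 = 0.8989
φ_{22} = 0.0089 / 0.8989 = 0.010

0.010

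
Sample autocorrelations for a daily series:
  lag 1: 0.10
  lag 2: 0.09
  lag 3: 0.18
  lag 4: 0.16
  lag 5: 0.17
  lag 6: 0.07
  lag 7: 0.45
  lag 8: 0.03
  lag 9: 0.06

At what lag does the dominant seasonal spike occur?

The largest autocorrelation is r_7 = 0.45; the remaining lags stay at or below 0.18.
The dominant spike at lag 7 indicates a seasonal period of 7.

7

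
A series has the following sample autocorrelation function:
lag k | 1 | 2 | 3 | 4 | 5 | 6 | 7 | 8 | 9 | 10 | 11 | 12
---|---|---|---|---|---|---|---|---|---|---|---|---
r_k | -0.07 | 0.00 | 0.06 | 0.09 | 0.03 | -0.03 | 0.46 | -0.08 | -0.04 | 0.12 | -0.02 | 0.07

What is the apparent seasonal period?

7

The largest autocorrelation is r_7 = 0.46; the remaining lags stay at or below 0.12.
The dominant spike at lag 7 indicates a seasonal period of 7.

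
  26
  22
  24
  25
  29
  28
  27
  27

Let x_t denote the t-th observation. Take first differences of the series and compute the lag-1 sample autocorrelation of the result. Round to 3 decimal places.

First differences Δx: -4, 2, 1, 4, -1, -1, 0
Mean of differences = 0.1429
Numerator Σ(Δx_t−Δx̄)(Δx_{t+1}−Δx̄) = -5.7347
Denominator Σ(Δx_t−Δx̄)² = 38.8571
r_1(Δx) = -5.7347 / 38.8571 = -0.148

-0.148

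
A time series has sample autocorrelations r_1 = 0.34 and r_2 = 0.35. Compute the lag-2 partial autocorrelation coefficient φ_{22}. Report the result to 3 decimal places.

φ_{22} = (r_2 − r_1²) / (1 − r_1²)
r_1² = (0.34)² = 0.1156
Numerator = 0.35 − 0.1156 = 0.2344; denominator = 1 − 0.1156 = 0.8844
φ_{22} = 0.2344 / 0.8844 = 0.265

0.265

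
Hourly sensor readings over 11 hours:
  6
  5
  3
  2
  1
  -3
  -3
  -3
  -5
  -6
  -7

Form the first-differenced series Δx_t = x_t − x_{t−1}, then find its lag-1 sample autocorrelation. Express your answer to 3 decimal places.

-0.330

First differences Δx: -1, -2, -1, -1, -4, 0, 0, -2, -1, -1
Mean of differences = -1.3000
Numerator Σ(Δx_t−Δx̄)(Δx_{t+1}−Δx̄) = -3.9900
Denominator Σ(Δx_t−Δx̄)² = 12.1000
r_1(Δx) = -3.9900 / 12.1000 = -0.330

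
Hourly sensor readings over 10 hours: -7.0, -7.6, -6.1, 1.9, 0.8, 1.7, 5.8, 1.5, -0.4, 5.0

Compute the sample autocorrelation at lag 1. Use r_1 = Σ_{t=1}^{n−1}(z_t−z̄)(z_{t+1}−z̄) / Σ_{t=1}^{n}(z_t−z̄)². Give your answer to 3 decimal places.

Mean z̄ = (-7.0 − 7.6 − 6.1 + 1.9 + 0.8 + 1.7 + 5.8 + 1.5 − 0.4 + 5.0)/10 = -0.4400
Numerator Σ_{t=1}^{9}(z_t−z̄)(z_{t+1}−z̄) = 105.5604
Denominator Σ(z_t−z̄)² = 210.2240
r_1 = 105.5604 / 210.2240 = 0.502

0.502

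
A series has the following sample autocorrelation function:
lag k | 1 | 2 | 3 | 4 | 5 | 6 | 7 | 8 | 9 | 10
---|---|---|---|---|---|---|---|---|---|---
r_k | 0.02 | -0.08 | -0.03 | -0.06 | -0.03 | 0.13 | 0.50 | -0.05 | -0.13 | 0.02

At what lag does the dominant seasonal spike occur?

7

The largest autocorrelation is r_7 = 0.50; the remaining lags stay at or below 0.13.
The dominant spike at lag 7 indicates a seasonal period of 7.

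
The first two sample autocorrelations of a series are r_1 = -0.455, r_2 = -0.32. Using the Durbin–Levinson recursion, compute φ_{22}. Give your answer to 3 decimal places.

-0.665

φ_{22} = (r_2 − r_1²) / (1 − r_1²)
r_1² = (-0.455)² = 0.207025
Numerator = -0.32 − 0.2070 = -0.5270; denominator = 1 − 0.2070 = 0.7930
φ_{22} = -0.5270 / 0.7930 = -0.665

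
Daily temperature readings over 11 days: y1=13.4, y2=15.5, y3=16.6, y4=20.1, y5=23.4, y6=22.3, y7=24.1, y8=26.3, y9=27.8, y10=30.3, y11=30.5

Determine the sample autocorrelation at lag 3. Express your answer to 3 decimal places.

Mean ȳ = (13.4 + 15.5 + 16.6 + 20.1 + 23.4 + 22.3 + 24.1 + 26.3 + 27.8 + 30.3 + 30.5)/11 = 22.7545
Numerator Σ_{t=1}^{8}(y_t−ȳ)(y_{t+3}−ȳ) = 56.9838
Denominator Σ(y_t−ȳ)² = 342.4473
r_3 = 56.9838 / 342.4473 = 0.166

0.166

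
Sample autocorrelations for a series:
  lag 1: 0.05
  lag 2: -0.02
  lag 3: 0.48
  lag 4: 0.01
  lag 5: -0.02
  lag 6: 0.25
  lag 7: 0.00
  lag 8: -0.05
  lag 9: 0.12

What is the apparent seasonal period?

3

The largest autocorrelation is r_3 = 0.48, with a weaker echo at lag 6 (0.25); the remaining lags stay at or below 0.12.
The dominant spike at lag 3 indicates a seasonal period of 3.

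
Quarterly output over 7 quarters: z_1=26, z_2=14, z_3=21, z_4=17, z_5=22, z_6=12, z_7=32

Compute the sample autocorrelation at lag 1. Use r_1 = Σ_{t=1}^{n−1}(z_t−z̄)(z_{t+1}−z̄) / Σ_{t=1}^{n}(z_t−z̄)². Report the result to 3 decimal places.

-0.532

Mean z̄ = (26 + 14 + 21 + 17 + 22 + 12 + 32)/7 = 20.5714
Deviations from mean: 5.4286, -6.5714, 0.4286, -3.5714, 1.4286, -8.5714, 11.4286
Numerator Σ_{t=1}^{6}(z_t−z̄)(z_{t+1}−z̄) = -155.3265
Denominator Σ(z_t−z̄)² = 291.7143
r_1 = -155.3265 / 291.7143 = -0.532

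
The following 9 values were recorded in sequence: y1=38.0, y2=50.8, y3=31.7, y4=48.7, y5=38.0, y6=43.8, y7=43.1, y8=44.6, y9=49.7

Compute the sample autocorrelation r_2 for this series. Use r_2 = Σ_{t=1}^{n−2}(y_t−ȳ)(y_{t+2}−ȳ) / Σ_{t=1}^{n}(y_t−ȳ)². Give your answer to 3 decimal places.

0.517

Mean ȳ = (38.0 + 50.8 + 31.7 + 48.7 + 38.0 + 43.8 + 43.1 + 44.6 + 49.7)/9 = 43.1556
Σ(y_t−ȳ)(y_{t+2}−ȳ) = (59.0598) + (42.3842) + (59.0598) + (3.5731) + (0.2864) + (0.9309) + (-0.3636) = 164.9305
Denominator Σ(y_t−ȳ)² = 318.9022
r_2 = 164.9305 / 318.9022 = 0.517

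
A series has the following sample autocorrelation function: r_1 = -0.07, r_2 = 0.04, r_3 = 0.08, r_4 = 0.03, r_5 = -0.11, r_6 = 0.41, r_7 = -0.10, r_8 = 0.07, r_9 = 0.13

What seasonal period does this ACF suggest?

6

The largest autocorrelation is r_6 = 0.41; the remaining lags stay at or below 0.13.
The dominant spike at lag 6 indicates a seasonal period of 6.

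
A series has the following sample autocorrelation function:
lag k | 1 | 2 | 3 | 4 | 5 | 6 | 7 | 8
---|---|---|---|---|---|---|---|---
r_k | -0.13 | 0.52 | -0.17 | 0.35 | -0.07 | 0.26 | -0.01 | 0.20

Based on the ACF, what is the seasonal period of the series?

2

The largest autocorrelation is r_2 = 0.52, with weaker echoes at lags 4 (0.35), 6 (0.26) and 8 (0.20); the remaining lags stay at or below -0.01.
The dominant spike at lag 2 indicates a seasonal period of 2.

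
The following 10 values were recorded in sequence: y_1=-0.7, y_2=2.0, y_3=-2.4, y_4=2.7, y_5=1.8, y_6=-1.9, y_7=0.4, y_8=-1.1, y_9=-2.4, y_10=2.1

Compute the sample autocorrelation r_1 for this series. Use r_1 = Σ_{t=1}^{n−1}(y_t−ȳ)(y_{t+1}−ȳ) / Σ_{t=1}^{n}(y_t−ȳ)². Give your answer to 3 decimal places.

-0.412

Mean ȳ = (-0.7 + 2.0 − 2.4 + 2.7 + 1.8 − 1.9 + 0.4 − 1.1 − 2.4 + 2.1)/10 = 0.0500
Numerator Σ_{t=1}^{9}(y_t−ȳ)(y_{t+1}−ȳ) = -14.7975
Denominator Σ(y_t−ȳ)² = 35.9050
r_1 = -14.7975 / 35.9050 = -0.412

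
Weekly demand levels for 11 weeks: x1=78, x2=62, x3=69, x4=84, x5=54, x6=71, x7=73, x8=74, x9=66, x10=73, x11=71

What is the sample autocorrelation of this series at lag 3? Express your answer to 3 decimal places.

Mean x̄ = (78 + 62 + 69 + 84 + 54 + 71 + 73 + 74 + 66 + 73 + 71)/11 = 70.4545
Numerator Σ_{t=1}^{8}(x_t−x̄)(x_{t+3}−x̄) = 222.6529
Denominator Σ(x_t−x̄)² = 630.7273
r_3 = 222.6529 / 630.7273 = 0.353

0.353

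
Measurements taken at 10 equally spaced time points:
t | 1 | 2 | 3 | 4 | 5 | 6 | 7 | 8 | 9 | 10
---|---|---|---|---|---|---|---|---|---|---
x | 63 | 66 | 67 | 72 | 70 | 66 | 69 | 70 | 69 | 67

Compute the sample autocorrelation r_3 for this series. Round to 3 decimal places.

-0.271

Mean x̄ = (63 + 66 + 67 + 72 + 70 + 66 + 69 + 70 + 69 + 67)/10 = 67.9000
Numerator Σ_{t=1}^{7}(x_t−x̄)(x_{t+3}−x̄) = -16.5300
Denominator Σ(x_t−x̄)² = 60.9000
r_3 = -16.5300 / 60.9000 = -0.271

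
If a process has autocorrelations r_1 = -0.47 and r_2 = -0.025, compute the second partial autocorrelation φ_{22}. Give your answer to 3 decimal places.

φ_{22} = (r_2 − r_1²) / (1 − r_1²)
r_1² = (-0.47)² = 0.2209
Numerator = -0.025 − 0.2209 = -0.2459; denominator = 1 − 0.2209 = 0.7791
φ_{22} = -0.2459 / 0.7791 = -0.316

-0.316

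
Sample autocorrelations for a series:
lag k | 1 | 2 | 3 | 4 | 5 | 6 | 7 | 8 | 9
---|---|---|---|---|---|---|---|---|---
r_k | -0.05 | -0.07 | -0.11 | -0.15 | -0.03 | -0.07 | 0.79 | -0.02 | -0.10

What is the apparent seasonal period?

7

The largest autocorrelation is r_7 = 0.79; the remaining lags stay at or below -0.02.
The dominant spike at lag 7 indicates a seasonal period of 7.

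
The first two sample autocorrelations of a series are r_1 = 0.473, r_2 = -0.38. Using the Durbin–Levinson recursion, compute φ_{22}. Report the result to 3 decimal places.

φ_{22} = (r_2 − r_1²) / (1 − r_1²)
r_1² = (0.473)² = 0.223729
Numerator = -0.38 − 0.2237 = -0.6037; denominator = 1 − 0.2237 = 0.7763
φ_{22} = -0.6037 / 0.7763 = -0.778

-0.778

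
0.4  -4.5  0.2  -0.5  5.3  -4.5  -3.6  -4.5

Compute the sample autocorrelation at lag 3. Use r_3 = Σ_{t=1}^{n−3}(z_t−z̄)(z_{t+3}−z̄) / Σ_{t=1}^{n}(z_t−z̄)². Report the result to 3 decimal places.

-0.545

Mean z̄ = (0.4 − 4.5 + 0.2 − 0.5 + 5.3 − 4.5 − 3.6 − 4.5)/8 = -1.4625
Deviations from mean: 1.8625, -3.0375, 1.6625, 0.9625, 6.7625, -3.0375, -2.1375, -3.0375
Σ(z_t−z̄)(z_{t+3}−z̄) = (1.7927) + (-20.5411) + (-5.0498) + (-2.0573) + (-20.5411) = -46.3967
Denominator Σ(z_t−z̄)² = 85.1388
r_3 = -46.3967 / 85.1388 = -0.545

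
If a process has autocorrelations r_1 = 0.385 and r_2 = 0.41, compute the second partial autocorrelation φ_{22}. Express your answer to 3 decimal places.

0.307

φ_{22} = (r_2 − r_1²) / (1 − r_1²)
r_1² = (0.385)² = 0.148225
Numerator = 0.41 − 0.1482 = 0.2618; denominator = 1 − 0.1482 = 0.8518
φ_{22} = 0.2618 / 0.8518 = 0.307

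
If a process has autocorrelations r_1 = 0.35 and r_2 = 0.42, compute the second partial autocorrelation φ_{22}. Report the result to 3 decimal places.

0.339

φ_{22} = (r_2 − r_1²) / (1 − r_1²)
r_1² = (0.35)² = 0.1225
Numerator = 0.42 − 0.1225 = 0.2975; denominator = 1 − 0.1225 = 0.8775
φ_{22} = 0.2975 / 0.8775 = 0.339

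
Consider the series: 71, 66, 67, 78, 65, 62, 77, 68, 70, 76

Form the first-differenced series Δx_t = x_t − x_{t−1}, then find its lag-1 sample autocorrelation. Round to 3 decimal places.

First differences Δx: -5, 1, 11, -13, -3, 15, -9, 2, 6
Mean of differences = 0.5556
Numerator Σ(Δx_t−Δx̄)(Δx_{t+1}−Δx̄) = -286.5309
Denominator Σ(Δx_t−Δx̄)² = 668.2222
r_1(Δx) = -286.5309 / 668.2222 = -0.429

-0.429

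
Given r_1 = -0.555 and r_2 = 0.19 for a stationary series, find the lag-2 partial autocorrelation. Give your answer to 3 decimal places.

-0.171

φ_{22} = (r_2 − r_1²) / (1 − r_1²)
r_1² = (-0.555)² = 0.308025
Numerator = 0.19 − 0.3080 = -0.1180; denominator = 1 − 0.3080 = 0.6920
φ_{22} = -0.1180 / 0.6920 = -0.171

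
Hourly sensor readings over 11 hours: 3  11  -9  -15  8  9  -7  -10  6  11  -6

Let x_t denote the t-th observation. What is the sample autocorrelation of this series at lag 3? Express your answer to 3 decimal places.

Mean x̄ = (3 + 11 − 9 − 15 + 8 + 9 − 7 − 10 + 6 + 11 − 6)/11 = 0.0909
Numerator Σ_{t=1}^{8}(x_t−x̄)(x_{t+3}−x̄) = 25.3388
Denominator Σ(x_t−x̄)² = 922.9091
r_3 = 25.3388 / 922.9091 = 0.027

0.027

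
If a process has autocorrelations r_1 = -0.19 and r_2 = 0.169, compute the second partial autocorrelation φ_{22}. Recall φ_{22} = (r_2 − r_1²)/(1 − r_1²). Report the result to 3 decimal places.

0.138

φ_{22} = (r_2 − r_1²) / (1 − r_1²)
r_1² = (-0.19)² = 0.0361
Numerator = 0.169 − 0.0361 = 0.1329; denominator = 1 − 0.0361 = 0.9639
φ_{22} = 0.1329 / 0.9639 = 0.138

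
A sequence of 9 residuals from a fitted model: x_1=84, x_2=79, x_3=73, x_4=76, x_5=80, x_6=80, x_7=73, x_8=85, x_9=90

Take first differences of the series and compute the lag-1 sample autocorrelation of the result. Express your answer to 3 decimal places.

-0.017

First differences Δx: -5, -6, 3, 4, 0, -7, 12, 5
Mean of differences = 0.7500
Numerator Σ(Δx_t−Δx̄)(Δx_{t+1}−Δx̄) = -5.0625
Denominator Σ(Δx_t−Δx̄)² = 299.5000
r_1(Δx) = -5.0625 / 299.5000 = -0.017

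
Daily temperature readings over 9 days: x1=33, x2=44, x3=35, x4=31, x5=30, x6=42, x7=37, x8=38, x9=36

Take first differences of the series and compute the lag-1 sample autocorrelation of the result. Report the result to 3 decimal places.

First differences Δx: 11, -9, -4, -1, 12, -5, 1, -2
Mean of differences = 0.3750
Numerator Σ(Δx_t−Δx̄)(Δx_{t+1}−Δx̄) = -135.8906
Denominator Σ(Δx_t−Δx̄)² = 391.8750
r_1(Δx) = -135.8906 / 391.8750 = -0.347

-0.347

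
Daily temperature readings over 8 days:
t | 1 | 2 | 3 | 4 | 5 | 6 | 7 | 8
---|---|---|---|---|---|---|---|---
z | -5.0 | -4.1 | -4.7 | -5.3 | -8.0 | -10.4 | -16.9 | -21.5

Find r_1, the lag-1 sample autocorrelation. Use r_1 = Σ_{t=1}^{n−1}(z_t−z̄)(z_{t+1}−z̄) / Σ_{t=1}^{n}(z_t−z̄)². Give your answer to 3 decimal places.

Mean z̄ = (-5.0 − 4.1 − 4.7 − 5.3 − 8.0 − 10.4 − 16.9 − 21.5)/8 = -9.4875
Deviations from mean: 4.4875, 5.3875, 4.7875, 4.1875, 1.4875, -0.9125, -7.4125, -12.0125
Σ(z_t−z̄)(z_{t+1}−z̄) = (24.1764) + (25.7927) + (20.0477) + (6.2289) + (-1.3573) + (6.7639) + (89.0427) = 170.6948
Denominator Σ(z_t−z̄)² = 291.9088
r_1 = 170.6948 / 291.9088 = 0.585

0.585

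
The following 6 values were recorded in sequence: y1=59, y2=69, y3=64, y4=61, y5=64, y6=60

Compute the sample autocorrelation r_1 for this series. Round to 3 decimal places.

Mean ȳ = (59 + 69 + 64 + 61 + 64 + 60)/6 = 62.8333
Deviations from mean: -3.8333, 6.1667, 1.1667, -1.8333, 1.1667, -2.8333
Σ(y_t−ȳ)(y_{t+1}−ȳ) = (-23.6389) + (7.1944) + (-2.1389) + (-2.1389) + (-3.3056) = -24.0278
Denominator Σ(y_t−ȳ)² = 66.8333
r_1 = -24.0278 / 66.8333 = -0.360

-0.360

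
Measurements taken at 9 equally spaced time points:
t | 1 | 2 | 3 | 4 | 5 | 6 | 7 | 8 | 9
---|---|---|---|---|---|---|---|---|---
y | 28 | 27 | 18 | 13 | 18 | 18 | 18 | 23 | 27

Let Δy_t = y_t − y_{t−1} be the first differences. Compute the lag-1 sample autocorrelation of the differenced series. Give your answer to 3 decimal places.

0.280

First differences Δy: -1, -9, -5, 5, 0, 0, 5, 4
Mean of differences = -0.1250
Numerator Σ(Δy_t−Δȳ)(Δy_{t+1}−Δȳ) = 48.4844
Denominator Σ(Δy_t−Δȳ)² = 172.8750
r_1(Δy) = 48.4844 / 172.8750 = 0.280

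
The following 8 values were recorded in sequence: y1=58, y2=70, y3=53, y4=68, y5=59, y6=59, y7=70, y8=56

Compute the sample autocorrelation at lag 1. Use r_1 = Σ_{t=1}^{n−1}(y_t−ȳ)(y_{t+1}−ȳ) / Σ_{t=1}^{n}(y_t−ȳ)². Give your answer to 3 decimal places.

Mean ȳ = (58 + 70 + 53 + 68 + 59 + 59 + 70 + 56)/8 = 61.6250
Deviations from mean: -3.6250, 8.3750, -8.6250, 6.3750, -2.6250, -2.6250, 8.3750, -5.6250
Numerator Σ_{t=1}^{7}(y_t−ȳ)(y_{t+1}−ȳ) = -236.5156
Denominator Σ(y_t−ȳ)² = 313.8750
r_1 = -236.5156 / 313.8750 = -0.754

-0.754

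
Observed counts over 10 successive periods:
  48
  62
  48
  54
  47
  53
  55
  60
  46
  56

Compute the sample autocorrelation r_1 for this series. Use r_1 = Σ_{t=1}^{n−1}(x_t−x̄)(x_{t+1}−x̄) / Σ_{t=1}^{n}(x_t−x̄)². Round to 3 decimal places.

-0.563

Mean x̄ = (48 + 62 + 48 + 54 + 47 + 53 + 55 + 60 + 46 + 56)/10 = 52.9000
Numerator Σ_{t=1}^{9}(x_t−x̄)(x_{t+1}−x̄) = -156.9100
Denominator Σ(x_t−x̄)² = 278.9000
r_1 = -156.9100 / 278.9000 = -0.563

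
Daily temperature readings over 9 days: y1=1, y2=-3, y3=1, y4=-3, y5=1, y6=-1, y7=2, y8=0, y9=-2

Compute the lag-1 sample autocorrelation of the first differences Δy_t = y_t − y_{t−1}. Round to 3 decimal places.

-0.751

First differences Δy: -4, 4, -4, 4, -2, 3, -2, -2
Mean of differences = -0.3750
Numerator Σ(Δy_t−Δȳ)(Δy_{t+1}−Δȳ) = -63.0156
Denominator Σ(Δy_t−Δȳ)² = 83.8750
r_1(Δy) = -63.0156 / 83.8750 = -0.751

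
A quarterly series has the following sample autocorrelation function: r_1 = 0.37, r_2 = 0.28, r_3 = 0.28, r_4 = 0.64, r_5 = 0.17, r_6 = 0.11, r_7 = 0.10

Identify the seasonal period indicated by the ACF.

The largest autocorrelation is r_4 = 0.64; the remaining lags stay at or below 0.37. The elevated value at lag 1 (0.37), dropping to 0.28 at lag 2, reflects decaying short-term dependence rather than seasonality.
The dominant spike at lag 4 indicates a seasonal period of 4.

4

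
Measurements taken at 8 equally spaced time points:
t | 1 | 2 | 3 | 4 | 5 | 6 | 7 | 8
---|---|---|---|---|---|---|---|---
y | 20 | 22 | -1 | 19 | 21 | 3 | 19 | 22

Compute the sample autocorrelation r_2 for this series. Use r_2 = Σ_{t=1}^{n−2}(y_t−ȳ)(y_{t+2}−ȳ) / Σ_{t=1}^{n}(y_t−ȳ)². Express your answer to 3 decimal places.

-0.418

Mean ȳ = (20 + 22 − 1 + 19 + 21 + 3 + 19 + 22)/8 = 15.6250
Deviations from mean: 4.3750, 6.3750, -16.6250, 3.3750, 5.3750, -12.6250, 3.3750, 6.3750
Σ(y_t−ȳ)(y_{t+2}−ȳ) = (-72.7344) + (21.5156) + (-89.3594) + (-42.6094) + (18.1406) + (-80.4844) = -245.5313
Denominator Σ(y_t−ȳ)² = 587.8750
r_2 = -245.5313 / 587.8750 = -0.418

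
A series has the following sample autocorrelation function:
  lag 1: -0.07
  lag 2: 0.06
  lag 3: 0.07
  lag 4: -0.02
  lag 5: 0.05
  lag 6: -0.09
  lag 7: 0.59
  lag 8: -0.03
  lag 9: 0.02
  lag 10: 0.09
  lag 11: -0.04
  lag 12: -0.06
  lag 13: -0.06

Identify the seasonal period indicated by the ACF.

7

The largest autocorrelation is r_7 = 0.59; the remaining lags stay at or below 0.09.
The dominant spike at lag 7 indicates a seasonal period of 7.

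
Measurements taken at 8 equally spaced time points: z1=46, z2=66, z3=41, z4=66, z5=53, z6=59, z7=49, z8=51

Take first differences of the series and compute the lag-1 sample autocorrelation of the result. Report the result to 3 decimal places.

-0.816

First differences Δz: 20, -25, 25, -13, 6, -10, 2
Mean of differences = 0.7143
Numerator Σ(Δz_t−Δz̄)(Δz_{t+1}−Δz̄) = -1596.3673
Denominator Σ(Δz_t−Δz̄)² = 1955.4286
r_1(Δz) = -1596.3673 / 1955.4286 = -0.816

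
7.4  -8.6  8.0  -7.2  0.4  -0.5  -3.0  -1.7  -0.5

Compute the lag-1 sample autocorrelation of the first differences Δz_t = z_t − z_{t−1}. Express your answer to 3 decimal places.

-0.770

First differences Δz: -16.0, 16.6, -15.2, 7.6, -0.9, -2.5, 1.3, 1.2
Mean of differences = -0.9875
Numerator Σ(Δz_t−Δz̄)(Δz_{t+1}−Δz̄) = -633.8814
Denominator Σ(Δz_t−Δz̄)² = 822.7488
r_1(Δz) = -633.8814 / 822.7488 = -0.770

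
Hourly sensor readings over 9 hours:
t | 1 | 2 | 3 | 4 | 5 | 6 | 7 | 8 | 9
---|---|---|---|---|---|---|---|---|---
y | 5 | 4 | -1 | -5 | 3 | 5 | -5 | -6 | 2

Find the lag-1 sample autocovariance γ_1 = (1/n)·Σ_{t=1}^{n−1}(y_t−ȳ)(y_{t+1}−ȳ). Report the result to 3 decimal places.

Mean ȳ = (5 + 4 − 1 − 5 + 3 + 5 − 5 − 6 + 2)/9 = 0.2222
Σ_{t=1}^{8}(y_t−ȳ)(y_{t+1}−ȳ) = 15.0617
γ_1 = 15.0617 / 9 = 1.674

1.674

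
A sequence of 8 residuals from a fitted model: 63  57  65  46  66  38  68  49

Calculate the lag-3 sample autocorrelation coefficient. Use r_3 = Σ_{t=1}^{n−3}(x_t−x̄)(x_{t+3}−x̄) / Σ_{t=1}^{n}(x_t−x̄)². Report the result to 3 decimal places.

Mean x̄ = (63 + 57 + 65 + 46 + 66 + 38 + 68 + 49)/8 = 56.5000
Deviations from mean: 6.5000, 0.5000, 8.5000, -10.5000, 9.5000, -18.5000, 11.5000, -7.5000
Σ(x_t−x̄)(x_{t+3}−x̄) = (-68.2500) + (4.7500) + (-157.2500) + (-120.7500) + (-71.2500) = -412.7500
Denominator Σ(x_t−x̄)² = 846.0000
r_3 = -412.7500 / 846.0000 = -0.488

-0.488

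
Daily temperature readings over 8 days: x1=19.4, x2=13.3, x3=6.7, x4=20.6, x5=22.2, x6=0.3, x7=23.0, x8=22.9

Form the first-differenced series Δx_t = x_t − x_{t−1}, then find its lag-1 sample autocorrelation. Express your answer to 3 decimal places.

-0.448

First differences Δx: -6.1, -6.6, 13.9, 1.6, -21.9, 22.7, -0.1
Mean of differences = 0.5000
Numerator Σ(Δx_t−Δx̄)(Δx_{t+1}−Δx̄) = -568.7800
Denominator Σ(Δx_t−Δx̄)² = 1269.7000
r_1(Δx) = -568.7800 / 1269.7000 = -0.448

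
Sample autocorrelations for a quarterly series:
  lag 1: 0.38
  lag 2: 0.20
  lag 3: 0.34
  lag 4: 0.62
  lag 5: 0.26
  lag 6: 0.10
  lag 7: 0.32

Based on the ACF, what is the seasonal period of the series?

The largest autocorrelation is r_4 = 0.62; the remaining lags stay at or below 0.38. The elevated value at lag 1 (0.38), dropping to 0.20 at lag 2, reflects decaying short-term dependence rather than seasonality.
The dominant spike at lag 4 indicates a seasonal period of 4.

4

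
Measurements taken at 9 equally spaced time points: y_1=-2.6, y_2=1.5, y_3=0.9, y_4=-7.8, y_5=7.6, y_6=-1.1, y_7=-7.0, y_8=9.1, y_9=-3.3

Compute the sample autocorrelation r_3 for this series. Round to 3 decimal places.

0.580

Mean ȳ = (-2.6 + 1.5 + 0.9 − 7.8 + 7.6 − 1.1 − 7.0 + 9.1 − 3.3)/9 = -0.3000
Numerator Σ_{t=1}^{6}(y_t−ȳ)(y_{t+3}−ȳ) = 157.4200
Denominator Σ(y_t−ȳ)² = 271.5200
r_3 = 157.4200 / 271.5200 = 0.580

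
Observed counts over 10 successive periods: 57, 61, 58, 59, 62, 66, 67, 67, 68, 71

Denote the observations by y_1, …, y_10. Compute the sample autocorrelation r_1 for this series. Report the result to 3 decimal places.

0.615

Mean ȳ = (57 + 61 + 58 + 59 + 62 + 66 + 67 + 67 + 68 + 71)/10 = 63.6000
Numerator Σ_{t=1}^{9}(y_t−ȳ)(y_{t+1}−ȳ) = 128.2400
Denominator Σ(y_t−ȳ)² = 208.4000
r_1 = 128.2400 / 208.4000 = 0.615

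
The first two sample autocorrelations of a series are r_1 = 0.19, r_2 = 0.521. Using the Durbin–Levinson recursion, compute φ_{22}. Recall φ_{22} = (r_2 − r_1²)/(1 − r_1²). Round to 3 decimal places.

0.503

φ_{22} = (r_2 − r_1²) / (1 − r_1²)
r_1² = (0.19)² = 0.0361
Numerator = 0.521 − 0.0361 = 0.4849; denominator = 1 − 0.0361 = 0.9639
φ_{22} = 0.4849 / 0.9639 = 0.503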